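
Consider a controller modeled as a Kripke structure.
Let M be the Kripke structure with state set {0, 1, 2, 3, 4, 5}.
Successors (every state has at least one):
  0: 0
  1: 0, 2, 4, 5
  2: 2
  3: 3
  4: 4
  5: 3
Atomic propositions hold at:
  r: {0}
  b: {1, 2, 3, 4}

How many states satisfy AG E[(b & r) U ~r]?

4

Sat(b & r) = ∅
Sat(~r) = {1, 2, 3, 4, 5}
E[(b & r) U ~r]: least fixpoint, start Z0 = Sat(~r) = {1, 2, 3, 4, 5}, add states in Sat(b & r) with some successor in Z. Already a fixed point.
Sat(E[(b & r) U ~r]) = {1, 2, 3, 4, 5}
AG E[(b & r) U ~r]: greatest fixpoint, start Z0 = {1, 2, 3, 4, 5}, keep only states in Sat with every successor in Z. Z1 = {2, 3, 4, 5}; fixed.
Sat(AG E[(b & r) U ~r]) = {2, 3, 4, 5}
|Sat(AG E[(b & r) U ~r])| = |{2, 3, 4, 5}| = 4.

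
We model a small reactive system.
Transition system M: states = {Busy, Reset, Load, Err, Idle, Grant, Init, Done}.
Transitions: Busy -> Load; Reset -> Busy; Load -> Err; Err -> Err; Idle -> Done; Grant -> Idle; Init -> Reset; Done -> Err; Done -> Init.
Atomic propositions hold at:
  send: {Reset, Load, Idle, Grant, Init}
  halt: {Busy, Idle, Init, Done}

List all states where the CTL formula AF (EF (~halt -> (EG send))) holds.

{Busy, Reset, Idle, Grant, Init, Done}

Sat(~halt) = {Reset, Load, Err, Grant}
EG send: greatest fixpoint, start Z0 = {Reset, Load, Idle, Grant, Init}, keep only states in Sat with some successor in Z. Z1 = {Grant, Init}; Z2 = ∅; fixed.
Sat(EG send) = ∅
Sat(~halt -> (EG send)) = {Busy, Idle, Init, Done}
EF (~halt -> (EG send)): least fixpoint, start Z0 = {Busy, Idle, Init, Done}, add states with some successor in Z. Z1 = {Busy, Reset, Idle, Grant, Init, Done}; fixed.
Sat(EF (~halt -> (EG send))) = {Busy, Reset, Idle, Grant, Init, Done}
AF (EF (~halt -> (EG send))): least fixpoint, start Z0 = {Busy, Reset, Idle, Grant, Init, Done}, add states with every successor in Z. Already a fixed point.
Sat(AF (EF (~halt -> (EG send)))) = {Busy, Reset, Idle, Grant, Init, Done}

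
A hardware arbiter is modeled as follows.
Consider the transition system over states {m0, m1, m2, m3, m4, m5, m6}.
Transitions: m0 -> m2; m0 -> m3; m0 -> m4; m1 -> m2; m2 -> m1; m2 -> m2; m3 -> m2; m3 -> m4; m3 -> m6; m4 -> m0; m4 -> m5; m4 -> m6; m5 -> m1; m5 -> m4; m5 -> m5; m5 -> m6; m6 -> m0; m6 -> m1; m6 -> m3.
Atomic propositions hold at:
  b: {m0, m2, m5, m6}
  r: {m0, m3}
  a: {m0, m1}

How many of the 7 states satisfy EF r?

EF r: least fixpoint, start Z0 = {m0, m3}, add states with some successor in Z. Z1 = {m0, m3, m4, m6}; Z2 = {m0, m3, m4, m5, m6}; fixed.
Sat(EF r) = {m0, m3, m4, m5, m6}
|Sat(EF r)| = |{m0, m3, m4, m5, m6}| = 5.

5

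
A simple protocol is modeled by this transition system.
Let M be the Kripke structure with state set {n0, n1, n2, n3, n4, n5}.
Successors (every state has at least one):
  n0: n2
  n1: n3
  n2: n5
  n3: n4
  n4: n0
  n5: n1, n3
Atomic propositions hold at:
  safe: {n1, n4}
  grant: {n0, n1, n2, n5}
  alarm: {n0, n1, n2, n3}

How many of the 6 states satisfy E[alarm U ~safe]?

5

Sat(~safe) = {n0, n2, n3, n5}
E[alarm U ~safe]: least fixpoint, start Z0 = Sat(~safe) = {n0, n2, n3, n5}, add states in Sat(alarm) with some successor in Z. Z1 = {n0, n1, n2, n3, n5}; fixed.
Sat(E[alarm U ~safe]) = {n0, n1, n2, n3, n5}
|Sat(E[alarm U ~safe])| = |{n0, n1, n2, n3, n5}| = 5.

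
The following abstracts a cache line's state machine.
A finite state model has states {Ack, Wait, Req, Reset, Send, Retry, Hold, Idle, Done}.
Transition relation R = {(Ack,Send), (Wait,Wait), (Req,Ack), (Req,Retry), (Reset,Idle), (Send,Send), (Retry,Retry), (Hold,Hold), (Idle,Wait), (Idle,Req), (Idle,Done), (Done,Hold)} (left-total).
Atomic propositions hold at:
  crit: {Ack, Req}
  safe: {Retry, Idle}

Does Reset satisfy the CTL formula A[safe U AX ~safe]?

No

Sat(~safe) = {Ack, Wait, Req, Reset, Send, Hold, Done}
Sat(AX ~safe) = {s : every successor in {Ack, Wait, Req, Reset, Send, Hold, Done}} = {Ack, Wait, Send, Hold, Idle, Done}
A[safe U AX ~safe]: least fixpoint, start Z0 = Sat(AX ~safe) = {Ack, Wait, Send, Hold, Idle, Done}, add states in Sat(safe) with every successor in Z. Already a fixed point.
Sat(A[safe U AX ~safe]) = {Ack, Wait, Send, Hold, Idle, Done}
Reset ∉ Sat(A[safe U AX ~safe]) = {Ack, Wait, Send, Hold, Idle, Done}, so the formula does not hold at Reset.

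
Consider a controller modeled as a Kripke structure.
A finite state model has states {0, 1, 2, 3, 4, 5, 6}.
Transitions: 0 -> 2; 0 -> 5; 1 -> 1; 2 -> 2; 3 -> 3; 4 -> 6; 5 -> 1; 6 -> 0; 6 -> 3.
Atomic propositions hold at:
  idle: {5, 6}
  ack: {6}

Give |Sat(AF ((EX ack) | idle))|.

3

Sat(EX ack) = {s : some successor in {6}} = {4}
Sat((EX ack) | idle) = {4, 5, 6}
AF ((EX ack) | idle): least fixpoint, start Z0 = {4, 5, 6}, add states with every successor in Z. Already a fixed point.
Sat(AF ((EX ack) | idle)) = {4, 5, 6}
|Sat(AF ((EX ack) | idle))| = |{4, 5, 6}| = 3.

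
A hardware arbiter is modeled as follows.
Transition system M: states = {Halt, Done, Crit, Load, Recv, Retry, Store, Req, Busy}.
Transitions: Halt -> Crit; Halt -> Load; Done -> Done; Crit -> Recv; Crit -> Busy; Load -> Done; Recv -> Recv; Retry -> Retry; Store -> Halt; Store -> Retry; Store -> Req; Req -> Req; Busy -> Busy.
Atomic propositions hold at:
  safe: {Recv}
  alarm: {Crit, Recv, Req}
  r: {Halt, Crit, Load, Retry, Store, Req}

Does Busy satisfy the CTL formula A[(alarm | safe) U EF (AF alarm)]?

Sat(alarm | safe) = {Crit, Recv, Req}
AF alarm: least fixpoint, start Z0 = {Crit, Recv, Req}, add states with every successor in Z. Already a fixed point.
Sat(AF alarm) = {Crit, Recv, Req}
EF (AF alarm): least fixpoint, start Z0 = {Crit, Recv, Req}, add states with some successor in Z. Z1 = {Halt, Crit, Recv, Store, Req}; fixed.
Sat(EF (AF alarm)) = {Halt, Crit, Recv, Store, Req}
A[(alarm | safe) U EF (AF alarm)]: least fixpoint, start Z0 = Sat(EF (AF alarm)) = {Halt, Crit, Recv, Store, Req}, add states in Sat(alarm | safe) with every successor in Z. Already a fixed point.
Sat(A[(alarm | safe) U EF (AF alarm)]) = {Halt, Crit, Recv, Store, Req}
Busy ∉ Sat(A[(alarm | safe) U EF (AF alarm)]) = {Halt, Crit, Recv, Store, Req}, so the formula does not hold at Busy.

No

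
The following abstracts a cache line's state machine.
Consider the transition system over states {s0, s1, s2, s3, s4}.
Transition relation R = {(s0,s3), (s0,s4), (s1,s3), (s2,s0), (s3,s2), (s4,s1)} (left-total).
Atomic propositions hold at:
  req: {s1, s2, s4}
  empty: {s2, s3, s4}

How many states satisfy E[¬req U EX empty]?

Sat(¬req) = {s0, s3}
Sat(EX empty) = {s : some successor in {s2, s3, s4}} = {s0, s1, s3}
E[¬req U EX empty]: least fixpoint, start Z0 = Sat(EX empty) = {s0, s1, s3}, add states in Sat(¬req) with some successor in Z. Already a fixed point.
Sat(E[¬req U EX empty]) = {s0, s1, s3}
|Sat(E[¬req U EX empty])| = |{s0, s1, s3}| = 3.

3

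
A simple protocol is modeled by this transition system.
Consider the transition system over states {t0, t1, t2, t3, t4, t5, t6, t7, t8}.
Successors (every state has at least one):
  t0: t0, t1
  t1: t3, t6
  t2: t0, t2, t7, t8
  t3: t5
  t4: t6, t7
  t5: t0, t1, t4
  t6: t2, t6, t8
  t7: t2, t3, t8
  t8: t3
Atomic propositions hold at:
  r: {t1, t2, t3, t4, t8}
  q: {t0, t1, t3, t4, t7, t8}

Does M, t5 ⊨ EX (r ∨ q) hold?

Sat(r ∨ q) = {t0, t1, t2, t3, t4, t7, t8}
Sat(EX (r ∨ q)) = {s : some successor in {t0, t1, t2, t3, t4, t7, t8}} = {t0, t1, t2, t4, t5, t6, t7, t8}
t5 ∈ Sat(EX (r ∨ q)) = {t0, t1, t2, t4, t5, t6, t7, t8}, so the formula holds at t5.

Yes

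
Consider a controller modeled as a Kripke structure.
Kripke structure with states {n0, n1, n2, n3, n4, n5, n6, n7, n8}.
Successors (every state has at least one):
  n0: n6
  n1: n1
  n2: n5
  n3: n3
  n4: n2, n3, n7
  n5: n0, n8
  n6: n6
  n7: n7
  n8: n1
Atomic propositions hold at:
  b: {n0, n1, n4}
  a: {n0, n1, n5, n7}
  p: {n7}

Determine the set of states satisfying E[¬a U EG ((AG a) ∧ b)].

Sat(¬a) = {n2, n3, n4, n6, n8}
AG a: greatest fixpoint, start Z0 = {n0, n1, n5, n7}, keep only states in Sat with every successor in Z. Z1 = {n1, n7}; fixed.
Sat(AG a) = {n1, n7}
Sat((AG a) ∧ b) = {n1}
EG ((AG a) ∧ b): greatest fixpoint, start Z0 = {n1}, keep only states in Sat with some successor in Z. Already a fixed point.
Sat(EG ((AG a) ∧ b)) = {n1}
E[¬a U EG ((AG a) ∧ b)]: least fixpoint, start Z0 = Sat(EG ((AG a) ∧ b)) = {n1}, add states in Sat(¬a) with some successor in Z. Z1 = {n1, n8}; fixed.
Sat(E[¬a U EG ((AG a) ∧ b)]) = {n1, n8}

{n1, n8}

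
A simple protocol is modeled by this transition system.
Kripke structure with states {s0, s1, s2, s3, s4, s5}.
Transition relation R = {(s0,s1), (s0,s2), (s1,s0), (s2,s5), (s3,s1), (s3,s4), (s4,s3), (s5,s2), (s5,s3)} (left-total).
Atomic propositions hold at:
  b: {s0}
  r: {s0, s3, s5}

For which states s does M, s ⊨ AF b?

{s0, s1}

AF b: least fixpoint, start Z0 = {s0}, add states with every successor in Z. Z1 = {s0, s1}; fixed.
Sat(AF b) = {s0, s1}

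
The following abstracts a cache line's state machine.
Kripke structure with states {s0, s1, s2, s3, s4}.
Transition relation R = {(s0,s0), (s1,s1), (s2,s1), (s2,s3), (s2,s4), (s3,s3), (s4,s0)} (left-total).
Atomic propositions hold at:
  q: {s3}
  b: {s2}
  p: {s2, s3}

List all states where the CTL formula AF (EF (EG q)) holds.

EG q: greatest fixpoint, start Z0 = {s3}, keep only states in Sat with some successor in Z. Already a fixed point.
Sat(EG q) = {s3}
EF (EG q): least fixpoint, start Z0 = {s3}, add states with some successor in Z. Z1 = {s2, s3}; fixed.
Sat(EF (EG q)) = {s2, s3}
AF (EF (EG q)): least fixpoint, start Z0 = {s2, s3}, add states with every successor in Z. Already a fixed point.
Sat(AF (EF (EG q))) = {s2, s3}

{s2, s3}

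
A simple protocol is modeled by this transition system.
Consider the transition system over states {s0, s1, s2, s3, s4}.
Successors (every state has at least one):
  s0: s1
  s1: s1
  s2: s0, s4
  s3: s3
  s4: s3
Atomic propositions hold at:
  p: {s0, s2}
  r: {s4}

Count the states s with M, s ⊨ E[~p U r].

1

Sat(~p) = {s1, s3, s4}
E[~p U r]: least fixpoint, start Z0 = Sat(r) = {s4}, add states in Sat(~p) with some successor in Z. Already a fixed point.
Sat(E[~p U r]) = {s4}
|Sat(E[~p U r])| = |{s4}| = 1.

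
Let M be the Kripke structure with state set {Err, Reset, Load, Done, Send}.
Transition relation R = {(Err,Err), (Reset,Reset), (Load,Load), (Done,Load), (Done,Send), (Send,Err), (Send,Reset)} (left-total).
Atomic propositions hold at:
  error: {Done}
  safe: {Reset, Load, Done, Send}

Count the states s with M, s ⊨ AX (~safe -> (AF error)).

Sat(~safe) = {Err}
AF error: least fixpoint, start Z0 = {Done}, add states with every successor in Z. Already a fixed point.
Sat(AF error) = {Done}
Sat(~safe -> (AF error)) = {Reset, Load, Done, Send}
Sat(AX (~safe -> (AF error))) = {s : every successor in {Reset, Load, Done, Send}} = {Reset, Load, Done}
|Sat(AX (~safe -> (AF error)))| = |{Reset, Load, Done}| = 3.

3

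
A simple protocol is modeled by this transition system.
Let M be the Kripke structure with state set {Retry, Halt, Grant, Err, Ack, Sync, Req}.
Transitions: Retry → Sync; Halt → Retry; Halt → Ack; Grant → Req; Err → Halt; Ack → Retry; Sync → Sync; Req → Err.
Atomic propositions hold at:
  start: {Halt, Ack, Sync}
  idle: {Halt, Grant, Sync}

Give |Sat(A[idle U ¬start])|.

Sat(¬start) = {Retry, Grant, Err, Req}
A[idle U ¬start]: least fixpoint, start Z0 = Sat(¬start) = {Retry, Grant, Err, Req}, add states in Sat(idle) with every successor in Z. Already a fixed point.
Sat(A[idle U ¬start]) = {Retry, Grant, Err, Req}
|Sat(A[idle U ¬start])| = |{Retry, Grant, Err, Req}| = 4.

4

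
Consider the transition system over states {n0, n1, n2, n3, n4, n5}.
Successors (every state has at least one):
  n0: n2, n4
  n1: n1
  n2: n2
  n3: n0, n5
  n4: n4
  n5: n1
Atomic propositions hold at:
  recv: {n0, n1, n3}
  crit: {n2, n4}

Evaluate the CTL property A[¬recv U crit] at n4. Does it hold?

Yes

Sat(¬recv) = {n2, n4, n5}
A[¬recv U crit]: least fixpoint, start Z0 = Sat(crit) = {n2, n4}, add states in Sat(¬recv) with every successor in Z. Already a fixed point.
Sat(A[¬recv U crit]) = {n2, n4}
n4 ∈ Sat(A[¬recv U crit]) = {n2, n4}, so the formula holds at n4.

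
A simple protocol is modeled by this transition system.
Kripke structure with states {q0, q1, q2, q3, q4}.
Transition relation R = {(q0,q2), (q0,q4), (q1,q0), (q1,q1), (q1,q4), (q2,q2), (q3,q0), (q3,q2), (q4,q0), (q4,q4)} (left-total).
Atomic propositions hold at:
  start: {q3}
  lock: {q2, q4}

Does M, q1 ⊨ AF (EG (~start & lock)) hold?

Sat(~start) = {q0, q1, q2, q4}
Sat(~start & lock) = {q2, q4}
EG (~start & lock): greatest fixpoint, start Z0 = {q2, q4}, keep only states in Sat with some successor in Z. Already a fixed point.
Sat(EG (~start & lock)) = {q2, q4}
AF (EG (~start & lock)): least fixpoint, start Z0 = {q2, q4}, add states with every successor in Z. Z1 = {q0, q2, q4}; Z2 = {q0, q2, q3, q4}; fixed.
Sat(AF (EG (~start & lock))) = {q0, q2, q3, q4}
q1 ∉ Sat(AF (EG (~start & lock))) = {q0, q2, q3, q4}, so the formula does not hold at q1.

No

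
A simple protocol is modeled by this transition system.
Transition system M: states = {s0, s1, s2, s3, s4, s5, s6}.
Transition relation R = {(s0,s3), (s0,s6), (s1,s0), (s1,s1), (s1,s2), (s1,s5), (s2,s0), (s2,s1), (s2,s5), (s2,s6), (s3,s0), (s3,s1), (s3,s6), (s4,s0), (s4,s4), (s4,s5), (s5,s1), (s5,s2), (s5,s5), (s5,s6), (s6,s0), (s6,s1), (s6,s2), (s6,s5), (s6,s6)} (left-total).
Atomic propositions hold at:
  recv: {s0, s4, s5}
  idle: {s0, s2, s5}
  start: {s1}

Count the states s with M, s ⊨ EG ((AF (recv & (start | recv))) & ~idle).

Sat(start | recv) = {s0, s1, s4, s5}
Sat(recv & (start | recv)) = {s0, s4, s5}
AF (recv & (start | recv)): least fixpoint, start Z0 = {s0, s4, s5}, add states with every successor in Z. Already a fixed point.
Sat(AF (recv & (start | recv))) = {s0, s4, s5}
Sat(~idle) = {s1, s3, s4, s6}
Sat((AF (recv & (start | recv))) & ~idle) = {s4}
EG ((AF (recv & (start | recv))) & ~idle): greatest fixpoint, start Z0 = {s4}, keep only states in Sat with some successor in Z. Already a fixed point.
Sat(EG ((AF (recv & (start | recv))) & ~idle)) = {s4}
|Sat(EG ((AF (recv & (start | recv))) & ~idle))| = |{s4}| = 1.

1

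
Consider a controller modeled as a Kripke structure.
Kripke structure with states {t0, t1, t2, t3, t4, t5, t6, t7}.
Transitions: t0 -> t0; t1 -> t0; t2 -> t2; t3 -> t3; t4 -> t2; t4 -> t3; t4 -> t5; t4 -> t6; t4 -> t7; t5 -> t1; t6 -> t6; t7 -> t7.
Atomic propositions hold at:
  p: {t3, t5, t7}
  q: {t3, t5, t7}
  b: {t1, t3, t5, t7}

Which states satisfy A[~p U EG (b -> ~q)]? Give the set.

Sat(~p) = {t0, t1, t2, t4, t6}
Sat(~q) = {t0, t1, t2, t4, t6}
Sat(b -> ~q) = {t0, t1, t2, t4, t6}
EG (b -> ~q): greatest fixpoint, start Z0 = {t0, t1, t2, t4, t6}, keep only states in Sat with some successor in Z. Already a fixed point.
Sat(EG (b -> ~q)) = {t0, t1, t2, t4, t6}
A[~p U EG (b -> ~q)]: least fixpoint, start Z0 = Sat(EG (b -> ~q)) = {t0, t1, t2, t4, t6}, add states in Sat(~p) with every successor in Z. Already a fixed point.
Sat(A[~p U EG (b -> ~q)]) = {t0, t1, t2, t4, t6}

{t0, t1, t2, t4, t6}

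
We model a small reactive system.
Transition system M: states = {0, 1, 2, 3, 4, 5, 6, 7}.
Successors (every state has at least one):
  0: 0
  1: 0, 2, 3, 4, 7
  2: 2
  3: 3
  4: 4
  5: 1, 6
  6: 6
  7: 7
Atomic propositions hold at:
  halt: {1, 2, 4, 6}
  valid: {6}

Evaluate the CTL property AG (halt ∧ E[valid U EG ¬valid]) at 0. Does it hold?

No

Sat(¬valid) = {0, 1, 2, 3, 4, 5, 7}
EG ¬valid: greatest fixpoint, start Z0 = {0, 1, 2, 3, 4, 5, 7}, keep only states in Sat with some successor in Z. Already a fixed point.
Sat(EG ¬valid) = {0, 1, 2, 3, 4, 5, 7}
E[valid U EG ¬valid]: least fixpoint, start Z0 = Sat(EG ¬valid) = {0, 1, 2, 3, 4, 5, 7}, add states in Sat(valid) with some successor in Z. Already a fixed point.
Sat(E[valid U EG ¬valid]) = {0, 1, 2, 3, 4, 5, 7}
Sat(halt ∧ E[valid U EG ¬valid]) = {1, 2, 4}
AG (halt ∧ E[valid U EG ¬valid]): greatest fixpoint, start Z0 = {1, 2, 4}, keep only states in Sat with every successor in Z. Z1 = {2, 4}; fixed.
Sat(AG (halt ∧ E[valid U EG ¬valid])) = {2, 4}
0 ∉ Sat(AG (halt ∧ E[valid U EG ¬valid])) = {2, 4}, so the formula does not hold at 0.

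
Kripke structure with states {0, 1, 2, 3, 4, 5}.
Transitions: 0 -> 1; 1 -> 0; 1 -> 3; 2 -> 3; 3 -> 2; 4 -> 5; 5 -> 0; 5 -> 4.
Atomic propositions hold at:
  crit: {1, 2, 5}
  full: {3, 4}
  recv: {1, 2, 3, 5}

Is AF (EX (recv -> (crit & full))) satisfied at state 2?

No

Sat(crit & full) = ∅
Sat(recv -> (crit & full)) = {0, 4}
Sat(EX (recv -> (crit & full))) = {s : some successor in {0, 4}} = {1, 5}
AF (EX (recv -> (crit & full))): least fixpoint, start Z0 = {1, 5}, add states with every successor in Z. Z1 = {0, 1, 4, 5}; fixed.
Sat(AF (EX (recv -> (crit & full)))) = {0, 1, 4, 5}
2 ∉ Sat(AF (EX (recv -> (crit & full)))) = {0, 1, 4, 5}, so the formula does not hold at 2.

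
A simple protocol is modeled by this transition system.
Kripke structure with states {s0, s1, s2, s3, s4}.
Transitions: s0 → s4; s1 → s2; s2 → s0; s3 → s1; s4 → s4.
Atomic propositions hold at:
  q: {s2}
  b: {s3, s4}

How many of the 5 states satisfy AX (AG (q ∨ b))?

2

Sat(q ∨ b) = {s2, s3, s4}
AG (q ∨ b): greatest fixpoint, start Z0 = {s2, s3, s4}, keep only states in Sat with every successor in Z. Z1 = {s4}; fixed.
Sat(AG (q ∨ b)) = {s4}
Sat(AX (AG (q ∨ b))) = {s : every successor in {s4}} = {s0, s4}
|Sat(AX (AG (q ∨ b)))| = |{s0, s4}| = 2.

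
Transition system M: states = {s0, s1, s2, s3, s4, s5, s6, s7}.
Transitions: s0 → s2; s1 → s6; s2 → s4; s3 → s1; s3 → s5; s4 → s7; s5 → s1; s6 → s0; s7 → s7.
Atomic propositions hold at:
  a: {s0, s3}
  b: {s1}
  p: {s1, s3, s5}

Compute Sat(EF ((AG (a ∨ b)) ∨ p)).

Sat(a ∨ b) = {s0, s1, s3}
AG (a ∨ b): greatest fixpoint, start Z0 = {s0, s1, s3}, keep only states in Sat with every successor in Z. Z1 = ∅; fixed.
Sat(AG (a ∨ b)) = ∅
Sat((AG (a ∨ b)) ∨ p) = {s1, s3, s5}
EF ((AG (a ∨ b)) ∨ p): least fixpoint, start Z0 = {s1, s3, s5}, add states with some successor in Z. Already a fixed point.
Sat(EF ((AG (a ∨ b)) ∨ p)) = {s1, s3, s5}

{s1, s3, s5}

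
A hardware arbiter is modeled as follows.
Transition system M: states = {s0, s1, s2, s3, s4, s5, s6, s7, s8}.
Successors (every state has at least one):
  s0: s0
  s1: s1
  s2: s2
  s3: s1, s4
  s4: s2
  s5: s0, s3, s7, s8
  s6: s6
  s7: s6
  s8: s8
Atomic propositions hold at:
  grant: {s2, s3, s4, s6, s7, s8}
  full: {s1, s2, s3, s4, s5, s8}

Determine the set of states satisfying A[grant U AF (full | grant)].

{s1, s2, s3, s4, s5, s6, s7, s8}

Sat(full | grant) = {s1, s2, s3, s4, s5, s6, s7, s8}
AF (full | grant): least fixpoint, start Z0 = {s1, s2, s3, s4, s5, s6, s7, s8}, add states with every successor in Z. Already a fixed point.
Sat(AF (full | grant)) = {s1, s2, s3, s4, s5, s6, s7, s8}
A[grant U AF (full | grant)]: least fixpoint, start Z0 = Sat(AF (full | grant)) = {s1, s2, s3, s4, s5, s6, s7, s8}, add states in Sat(grant) with every successor in Z. Already a fixed point.
Sat(A[grant U AF (full | grant)]) = {s1, s2, s3, s4, s5, s6, s7, s8}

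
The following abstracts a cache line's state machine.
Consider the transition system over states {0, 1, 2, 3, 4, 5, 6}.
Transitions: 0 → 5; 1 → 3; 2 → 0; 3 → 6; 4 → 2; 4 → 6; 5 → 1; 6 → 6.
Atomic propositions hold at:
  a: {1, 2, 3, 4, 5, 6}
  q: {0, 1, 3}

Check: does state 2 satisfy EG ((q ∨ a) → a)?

Sat(q ∨ a) = {0, 1, 2, 3, 4, 5, 6}
Sat((q ∨ a) → a) = {1, 2, 3, 4, 5, 6}
EG ((q ∨ a) → a): greatest fixpoint, start Z0 = {1, 2, 3, 4, 5, 6}, keep only states in Sat with some successor in Z. Z1 = {1, 3, 4, 5, 6}; fixed.
Sat(EG ((q ∨ a) → a)) = {1, 3, 4, 5, 6}
2 ∉ Sat(EG ((q ∨ a) → a)) = {1, 3, 4, 5, 6}, so the formula does not hold at 2.

No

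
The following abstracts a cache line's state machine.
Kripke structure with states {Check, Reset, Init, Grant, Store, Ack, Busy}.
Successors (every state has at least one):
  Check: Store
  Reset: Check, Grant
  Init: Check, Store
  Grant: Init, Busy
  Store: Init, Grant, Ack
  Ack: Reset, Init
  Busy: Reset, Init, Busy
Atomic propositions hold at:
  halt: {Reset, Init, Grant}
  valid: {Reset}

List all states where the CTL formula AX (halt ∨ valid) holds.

{Ack}

Sat(halt ∨ valid) = {Reset, Init, Grant}
Sat(AX (halt ∨ valid)) = {s : every successor in {Reset, Init, Grant}} = {Ack}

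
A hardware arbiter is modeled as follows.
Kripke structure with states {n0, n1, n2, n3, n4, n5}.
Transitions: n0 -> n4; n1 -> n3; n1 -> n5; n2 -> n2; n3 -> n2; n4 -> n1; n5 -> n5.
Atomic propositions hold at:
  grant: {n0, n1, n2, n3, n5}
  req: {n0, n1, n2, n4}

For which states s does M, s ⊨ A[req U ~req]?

{n0, n1, n3, n4, n5}

Sat(~req) = {n3, n5}
A[req U ~req]: least fixpoint, start Z0 = Sat(~req) = {n3, n5}, add states in Sat(req) with every successor in Z. Z1 = {n1, n3, n5}; Z2 = {n1, n3, n4, n5}; Z3 = {n0, n1, n3, n4, n5}; fixed.
Sat(A[req U ~req]) = {n0, n1, n3, n4, n5}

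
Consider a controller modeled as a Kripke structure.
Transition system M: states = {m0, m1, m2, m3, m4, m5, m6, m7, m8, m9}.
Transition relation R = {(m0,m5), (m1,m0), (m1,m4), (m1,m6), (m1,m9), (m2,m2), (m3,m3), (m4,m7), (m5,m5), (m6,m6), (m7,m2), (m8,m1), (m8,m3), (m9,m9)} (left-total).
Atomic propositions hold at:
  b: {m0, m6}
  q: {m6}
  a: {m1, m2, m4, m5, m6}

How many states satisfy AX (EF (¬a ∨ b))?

Sat(¬a) = {m0, m3, m7, m8, m9}
Sat(¬a ∨ b) = {m0, m3, m6, m7, m8, m9}
EF (¬a ∨ b): least fixpoint, start Z0 = {m0, m3, m6, m7, m8, m9}, add states with some successor in Z. Z1 = {m0, m1, m3, m4, m6, m7, m8, m9}; fixed.
Sat(EF (¬a ∨ b)) = {m0, m1, m3, m4, m6, m7, m8, m9}
Sat(AX (EF (¬a ∨ b))) = {s : every successor in {m0, m1, m3, m4, m6, m7, m8, m9}} = {m1, m3, m4, m6, m8, m9}
|Sat(AX (EF (¬a ∨ b)))| = |{m1, m3, m4, m6, m8, m9}| = 6.

6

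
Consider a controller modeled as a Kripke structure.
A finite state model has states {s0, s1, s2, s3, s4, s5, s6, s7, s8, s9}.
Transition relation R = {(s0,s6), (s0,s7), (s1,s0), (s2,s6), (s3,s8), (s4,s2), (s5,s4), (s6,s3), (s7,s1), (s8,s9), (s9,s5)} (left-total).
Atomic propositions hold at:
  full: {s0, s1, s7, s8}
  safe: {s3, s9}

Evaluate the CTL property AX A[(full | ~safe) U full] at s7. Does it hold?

Sat(~safe) = {s0, s1, s2, s4, s5, s6, s7, s8}
Sat(full | ~safe) = {s0, s1, s2, s4, s5, s6, s7, s8}
A[(full | ~safe) U full]: least fixpoint, start Z0 = Sat(full) = {s0, s1, s7, s8}, add states in Sat(full | ~safe) with every successor in Z. Already a fixed point.
Sat(A[(full | ~safe) U full]) = {s0, s1, s7, s8}
Sat(AX A[(full | ~safe) U full]) = {s : every successor in {s0, s1, s7, s8}} = {s1, s3, s7}
s7 ∈ Sat(AX A[(full | ~safe) U full]) = {s1, s3, s7}, so the formula holds at s7.

Yes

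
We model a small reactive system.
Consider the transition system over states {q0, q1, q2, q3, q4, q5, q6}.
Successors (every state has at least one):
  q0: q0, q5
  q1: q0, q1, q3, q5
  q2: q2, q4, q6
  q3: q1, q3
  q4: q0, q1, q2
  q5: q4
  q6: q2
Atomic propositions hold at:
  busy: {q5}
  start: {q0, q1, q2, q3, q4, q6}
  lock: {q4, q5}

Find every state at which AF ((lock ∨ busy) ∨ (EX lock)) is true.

Sat(lock ∨ busy) = {q4, q5}
Sat(EX lock) = {s : some successor in {q4, q5}} = {q0, q1, q2, q5}
Sat((lock ∨ busy) ∨ (EX lock)) = {q0, q1, q2, q4, q5}
AF ((lock ∨ busy) ∨ (EX lock)): least fixpoint, start Z0 = {q0, q1, q2, q4, q5}, add states with every successor in Z. Z1 = {q0, q1, q2, q4, q5, q6}; fixed.
Sat(AF ((lock ∨ busy) ∨ (EX lock))) = {q0, q1, q2, q4, q5, q6}

{q0, q1, q2, q4, q5, q6}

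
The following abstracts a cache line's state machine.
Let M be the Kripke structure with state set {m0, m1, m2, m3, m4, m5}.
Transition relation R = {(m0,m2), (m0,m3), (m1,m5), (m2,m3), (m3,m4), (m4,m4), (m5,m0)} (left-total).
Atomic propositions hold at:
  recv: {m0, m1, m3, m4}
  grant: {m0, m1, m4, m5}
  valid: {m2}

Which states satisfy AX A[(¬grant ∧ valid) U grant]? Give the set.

Sat(¬grant) = {m2, m3}
Sat(¬grant ∧ valid) = {m2}
A[(¬grant ∧ valid) U grant]: least fixpoint, start Z0 = Sat(grant) = {m0, m1, m4, m5}, add states in Sat(¬grant ∧ valid) with every successor in Z. Already a fixed point.
Sat(A[(¬grant ∧ valid) U grant]) = {m0, m1, m4, m5}
Sat(AX A[(¬grant ∧ valid) U grant]) = {s : every successor in {m0, m1, m4, m5}} = {m1, m3, m4, m5}

{m1, m3, m4, m5}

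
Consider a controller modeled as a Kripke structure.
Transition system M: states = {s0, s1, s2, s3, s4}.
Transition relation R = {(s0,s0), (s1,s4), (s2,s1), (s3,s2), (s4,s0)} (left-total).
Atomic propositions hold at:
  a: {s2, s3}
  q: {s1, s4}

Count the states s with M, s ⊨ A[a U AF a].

2

AF a: least fixpoint, start Z0 = {s2, s3}, add states with every successor in Z. Already a fixed point.
Sat(AF a) = {s2, s3}
A[a U AF a]: least fixpoint, start Z0 = Sat(AF a) = {s2, s3}, add states in Sat(a) with every successor in Z. Already a fixed point.
Sat(A[a U AF a]) = {s2, s3}
|Sat(A[a U AF a])| = |{s2, s3}| = 2.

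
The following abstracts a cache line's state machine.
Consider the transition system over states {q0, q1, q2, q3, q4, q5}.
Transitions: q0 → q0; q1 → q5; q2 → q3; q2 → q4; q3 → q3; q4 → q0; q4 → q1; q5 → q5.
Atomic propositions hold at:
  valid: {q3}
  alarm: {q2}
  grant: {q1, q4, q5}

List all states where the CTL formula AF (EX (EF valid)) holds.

EF valid: least fixpoint, start Z0 = {q3}, add states with some successor in Z. Z1 = {q2, q3}; fixed.
Sat(EF valid) = {q2, q3}
Sat(EX (EF valid)) = {s : some successor in {q2, q3}} = {q2, q3}
AF (EX (EF valid)): least fixpoint, start Z0 = {q2, q3}, add states with every successor in Z. Already a fixed point.
Sat(AF (EX (EF valid))) = {q2, q3}

{q2, q3}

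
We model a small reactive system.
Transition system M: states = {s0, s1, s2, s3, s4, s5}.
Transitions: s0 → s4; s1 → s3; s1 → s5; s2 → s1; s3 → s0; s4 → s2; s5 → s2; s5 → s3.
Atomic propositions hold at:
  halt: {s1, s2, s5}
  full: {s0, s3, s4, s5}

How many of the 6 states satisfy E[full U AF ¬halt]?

Sat(¬halt) = {s0, s3, s4}
AF ¬halt: least fixpoint, start Z0 = {s0, s3, s4}, add states with every successor in Z. Already a fixed point.
Sat(AF ¬halt) = {s0, s3, s4}
E[full U AF ¬halt]: least fixpoint, start Z0 = Sat(AF ¬halt) = {s0, s3, s4}, add states in Sat(full) with some successor in Z. Z1 = {s0, s3, s4, s5}; fixed.
Sat(E[full U AF ¬halt]) = {s0, s3, s4, s5}
|Sat(E[full U AF ¬halt])| = |{s0, s3, s4, s5}| = 4.

4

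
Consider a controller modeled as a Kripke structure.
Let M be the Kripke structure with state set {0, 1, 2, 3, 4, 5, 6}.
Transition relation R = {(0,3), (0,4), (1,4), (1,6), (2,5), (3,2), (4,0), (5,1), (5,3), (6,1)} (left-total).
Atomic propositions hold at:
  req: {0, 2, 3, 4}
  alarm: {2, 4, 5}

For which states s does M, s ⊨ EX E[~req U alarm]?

{0, 1, 2, 3, 5, 6}

Sat(~req) = {1, 5, 6}
E[~req U alarm]: least fixpoint, start Z0 = Sat(alarm) = {2, 4, 5}, add states in Sat(~req) with some successor in Z. Z1 = {1, 2, 4, 5}; Z2 = {1, 2, 4, 5, 6}; fixed.
Sat(E[~req U alarm]) = {1, 2, 4, 5, 6}
Sat(EX E[~req U alarm]) = {s : some successor in {1, 2, 4, 5, 6}} = {0, 1, 2, 3, 5, 6}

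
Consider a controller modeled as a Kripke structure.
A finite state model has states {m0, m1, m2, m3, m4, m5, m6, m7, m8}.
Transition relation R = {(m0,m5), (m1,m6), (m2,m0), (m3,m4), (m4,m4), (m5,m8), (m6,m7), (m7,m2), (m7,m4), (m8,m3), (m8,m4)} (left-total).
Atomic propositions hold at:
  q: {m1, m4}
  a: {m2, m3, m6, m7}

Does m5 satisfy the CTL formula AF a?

AF a: least fixpoint, start Z0 = {m2, m3, m6, m7}, add states with every successor in Z. Z1 = {m1, m2, m3, m6, m7}; fixed.
Sat(AF a) = {m1, m2, m3, m6, m7}
m5 ∉ Sat(AF a) = {m1, m2, m3, m6, m7}, so the formula does not hold at m5.

No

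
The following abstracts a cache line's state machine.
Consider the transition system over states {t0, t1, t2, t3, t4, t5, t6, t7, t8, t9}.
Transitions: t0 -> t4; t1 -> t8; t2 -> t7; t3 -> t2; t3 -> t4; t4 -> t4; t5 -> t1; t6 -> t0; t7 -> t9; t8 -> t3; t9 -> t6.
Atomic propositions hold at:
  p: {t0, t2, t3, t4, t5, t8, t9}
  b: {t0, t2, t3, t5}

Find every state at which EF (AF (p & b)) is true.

Sat(p & b) = {t0, t2, t3, t5}
AF (p & b): least fixpoint, start Z0 = {t0, t2, t3, t5}, add states with every successor in Z. Z1 = {t0, t2, t3, t5, t6, t8}; Z2 = {t0, t1, t2, t3, t5, t6, t8, t9}; Z3 = {t0, t1, t2, t3, t5, t6, t7, t8, t9}; fixed.
Sat(AF (p & b)) = {t0, t1, t2, t3, t5, t6, t7, t8, t9}
EF (AF (p & b)): least fixpoint, start Z0 = {t0, t1, t2, t3, t5, t6, t7, t8, t9}, add states with some successor in Z. Already a fixed point.
Sat(EF (AF (p & b))) = {t0, t1, t2, t3, t5, t6, t7, t8, t9}

{t0, t1, t2, t3, t5, t6, t7, t8, t9}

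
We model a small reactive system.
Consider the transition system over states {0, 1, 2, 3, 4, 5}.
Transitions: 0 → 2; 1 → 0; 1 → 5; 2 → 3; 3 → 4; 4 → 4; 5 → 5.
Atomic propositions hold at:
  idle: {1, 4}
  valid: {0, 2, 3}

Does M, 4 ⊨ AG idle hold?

Yes

AG idle: greatest fixpoint, start Z0 = {1, 4}, keep only states in Sat with every successor in Z. Z1 = {4}; fixed.
Sat(AG idle) = {4}
4 ∈ Sat(AG idle) = {4}, so the formula holds at 4.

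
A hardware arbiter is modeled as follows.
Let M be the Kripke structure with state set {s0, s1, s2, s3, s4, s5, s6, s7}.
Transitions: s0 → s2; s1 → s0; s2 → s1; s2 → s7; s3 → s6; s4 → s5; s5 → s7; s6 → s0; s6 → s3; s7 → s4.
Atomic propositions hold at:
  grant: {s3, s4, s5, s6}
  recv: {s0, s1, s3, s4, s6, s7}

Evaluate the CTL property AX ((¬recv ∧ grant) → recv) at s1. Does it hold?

Yes

Sat(¬recv) = {s2, s5}
Sat(¬recv ∧ grant) = {s5}
Sat((¬recv ∧ grant) → recv) = {s0, s1, s2, s3, s4, s6, s7}
Sat(AX ((¬recv ∧ grant) → recv)) = {s : every successor in {s0, s1, s2, s3, s4, s6, s7}} = {s0, s1, s2, s3, s5, s6, s7}
s1 ∈ Sat(AX ((¬recv ∧ grant) → recv)) = {s0, s1, s2, s3, s5, s6, s7}, so the formula holds at s1.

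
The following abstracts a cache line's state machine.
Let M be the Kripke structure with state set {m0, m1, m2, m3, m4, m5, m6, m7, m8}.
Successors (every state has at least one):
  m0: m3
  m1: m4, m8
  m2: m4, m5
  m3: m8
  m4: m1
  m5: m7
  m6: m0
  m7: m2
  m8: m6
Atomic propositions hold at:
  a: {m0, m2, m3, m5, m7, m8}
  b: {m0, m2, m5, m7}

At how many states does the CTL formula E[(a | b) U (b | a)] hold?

Sat(a | b) = {m0, m2, m3, m5, m7, m8}
Sat(b | a) = {m0, m2, m3, m5, m7, m8}
E[(a | b) U (b | a)]: least fixpoint, start Z0 = Sat((b | a)) = {m0, m2, m3, m5, m7, m8}, add states in Sat(a | b) with some successor in Z. Already a fixed point.
Sat(E[(a | b) U (b | a)]) = {m0, m2, m3, m5, m7, m8}
|Sat(E[(a | b) U (b | a)])| = |{m0, m2, m3, m5, m7, m8}| = 6.

6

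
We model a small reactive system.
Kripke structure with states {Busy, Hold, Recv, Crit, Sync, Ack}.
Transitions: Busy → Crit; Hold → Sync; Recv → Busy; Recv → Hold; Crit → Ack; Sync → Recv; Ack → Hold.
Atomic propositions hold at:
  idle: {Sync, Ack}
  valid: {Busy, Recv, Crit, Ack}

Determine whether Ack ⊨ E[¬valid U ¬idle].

No

Sat(¬valid) = {Hold, Sync}
Sat(¬idle) = {Busy, Hold, Recv, Crit}
E[¬valid U ¬idle]: least fixpoint, start Z0 = Sat(¬idle) = {Busy, Hold, Recv, Crit}, add states in Sat(¬valid) with some successor in Z. Z1 = {Busy, Hold, Recv, Crit, Sync}; fixed.
Sat(E[¬valid U ¬idle]) = {Busy, Hold, Recv, Crit, Sync}
Ack ∉ Sat(E[¬valid U ¬idle]) = {Busy, Hold, Recv, Crit, Sync}, so the formula does not hold at Ack.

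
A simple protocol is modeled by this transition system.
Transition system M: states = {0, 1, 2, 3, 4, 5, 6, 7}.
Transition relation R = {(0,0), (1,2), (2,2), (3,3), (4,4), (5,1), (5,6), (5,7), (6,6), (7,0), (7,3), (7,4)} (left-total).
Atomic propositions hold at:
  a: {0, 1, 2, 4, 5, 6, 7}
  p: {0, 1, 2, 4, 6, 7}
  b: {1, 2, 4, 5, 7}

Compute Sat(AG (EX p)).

{0, 1, 2, 4, 6}

Sat(EX p) = {s : some successor in {0, 1, 2, 4, 6, 7}} = {0, 1, 2, 4, 5, 6, 7}
AG (EX p): greatest fixpoint, start Z0 = {0, 1, 2, 4, 5, 6, 7}, keep only states in Sat with every successor in Z. Z1 = {0, 1, 2, 4, 5, 6}; Z2 = {0, 1, 2, 4, 6}; fixed.
Sat(AG (EX p)) = {0, 1, 2, 4, 6}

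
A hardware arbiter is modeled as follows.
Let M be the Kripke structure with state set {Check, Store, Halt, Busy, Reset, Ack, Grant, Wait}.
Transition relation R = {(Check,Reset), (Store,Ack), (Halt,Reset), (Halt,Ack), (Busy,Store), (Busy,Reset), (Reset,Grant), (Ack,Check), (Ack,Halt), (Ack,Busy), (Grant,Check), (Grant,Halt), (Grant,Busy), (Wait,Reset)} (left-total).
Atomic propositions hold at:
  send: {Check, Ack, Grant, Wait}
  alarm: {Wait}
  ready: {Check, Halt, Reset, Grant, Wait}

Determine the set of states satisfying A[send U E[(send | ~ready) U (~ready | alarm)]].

Sat(~ready) = {Store, Busy, Ack}
Sat(send | ~ready) = {Check, Store, Busy, Ack, Grant, Wait}
Sat(~ready | alarm) = {Store, Busy, Ack, Wait}
E[(send | ~ready) U (~ready | alarm)]: least fixpoint, start Z0 = Sat((~ready | alarm)) = {Store, Busy, Ack, Wait}, add states in Sat(send | ~ready) with some successor in Z. Z1 = {Store, Busy, Ack, Grant, Wait}; fixed.
Sat(E[(send | ~ready) U (~ready | alarm)]) = {Store, Busy, Ack, Grant, Wait}
A[send U E[(send | ~ready) U (~ready | alarm)]]: least fixpoint, start Z0 = Sat(E[(send | ~ready) U (~ready | alarm)]) = {Store, Busy, Ack, Grant, Wait}, add states in Sat(send) with every successor in Z. Already a fixed point.
Sat(A[send U E[(send | ~ready) U (~ready | alarm)]]) = {Store, Busy, Ack, Grant, Wait}

{Store, Busy, Ack, Grant, Wait}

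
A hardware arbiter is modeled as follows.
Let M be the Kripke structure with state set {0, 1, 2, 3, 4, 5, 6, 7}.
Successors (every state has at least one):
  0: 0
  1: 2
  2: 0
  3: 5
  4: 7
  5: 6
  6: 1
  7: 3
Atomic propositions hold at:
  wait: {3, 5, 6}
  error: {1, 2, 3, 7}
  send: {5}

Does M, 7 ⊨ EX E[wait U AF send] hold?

AF send: least fixpoint, start Z0 = {5}, add states with every successor in Z. Z1 = {3, 5}; Z2 = {3, 5, 7}; Z3 = {3, 4, 5, 7}; fixed.
Sat(AF send) = {3, 4, 5, 7}
E[wait U AF send]: least fixpoint, start Z0 = Sat(AF send) = {3, 4, 5, 7}, add states in Sat(wait) with some successor in Z. Already a fixed point.
Sat(E[wait U AF send]) = {3, 4, 5, 7}
Sat(EX E[wait U AF send]) = {s : some successor in {3, 4, 5, 7}} = {3, 4, 7}
7 ∈ Sat(EX E[wait U AF send]) = {3, 4, 7}, so the formula holds at 7.

Yes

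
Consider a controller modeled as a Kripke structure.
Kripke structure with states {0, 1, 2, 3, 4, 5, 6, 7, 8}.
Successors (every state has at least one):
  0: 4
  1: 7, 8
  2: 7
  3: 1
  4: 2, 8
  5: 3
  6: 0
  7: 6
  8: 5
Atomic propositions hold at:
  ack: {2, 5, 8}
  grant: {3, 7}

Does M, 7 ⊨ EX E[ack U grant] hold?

E[ack U grant]: least fixpoint, start Z0 = Sat(grant) = {3, 7}, add states in Sat(ack) with some successor in Z. Z1 = {2, 3, 5, 7}; Z2 = {2, 3, 5, 7, 8}; fixed.
Sat(E[ack U grant]) = {2, 3, 5, 7, 8}
Sat(EX E[ack U grant]) = {s : some successor in {2, 3, 5, 7, 8}} = {1, 2, 4, 5, 8}
7 ∉ Sat(EX E[ack U grant]) = {1, 2, 4, 5, 8}, so the formula does not hold at 7.

No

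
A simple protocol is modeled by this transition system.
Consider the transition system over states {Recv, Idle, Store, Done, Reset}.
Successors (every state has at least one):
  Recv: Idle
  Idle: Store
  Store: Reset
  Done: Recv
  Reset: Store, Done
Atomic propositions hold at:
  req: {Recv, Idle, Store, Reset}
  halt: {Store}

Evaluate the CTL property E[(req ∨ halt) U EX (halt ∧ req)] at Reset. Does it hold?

Sat(req ∨ halt) = {Recv, Idle, Store, Reset}
Sat(halt ∧ req) = {Store}
Sat(EX (halt ∧ req)) = {s : some successor in {Store}} = {Idle, Reset}
E[(req ∨ halt) U EX (halt ∧ req)]: least fixpoint, start Z0 = Sat(EX (halt ∧ req)) = {Idle, Reset}, add states in Sat(req ∨ halt) with some successor in Z. Z1 = {Recv, Idle, Store, Reset}; fixed.
Sat(E[(req ∨ halt) U EX (halt ∧ req)]) = {Recv, Idle, Store, Reset}
Reset ∈ Sat(E[(req ∨ halt) U EX (halt ∧ req)]) = {Recv, Idle, Store, Reset}, so the formula holds at Reset.

Yes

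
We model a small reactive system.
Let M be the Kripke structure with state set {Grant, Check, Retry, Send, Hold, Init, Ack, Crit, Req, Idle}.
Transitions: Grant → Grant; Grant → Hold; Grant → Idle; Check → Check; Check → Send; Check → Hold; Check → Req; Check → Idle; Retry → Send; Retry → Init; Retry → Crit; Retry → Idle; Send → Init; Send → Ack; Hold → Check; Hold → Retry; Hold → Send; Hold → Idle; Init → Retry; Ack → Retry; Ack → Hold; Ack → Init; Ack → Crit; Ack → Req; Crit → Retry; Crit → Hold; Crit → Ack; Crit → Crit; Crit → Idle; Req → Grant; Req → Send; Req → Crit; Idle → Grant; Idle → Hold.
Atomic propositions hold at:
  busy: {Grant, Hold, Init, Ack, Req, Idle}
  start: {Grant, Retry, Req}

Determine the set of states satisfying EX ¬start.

{Grant, Check, Retry, Send, Hold, Ack, Crit, Req, Idle}

Sat(¬start) = {Check, Send, Hold, Init, Ack, Crit, Idle}
Sat(EX ¬start) = {s : some successor in {Check, Send, Hold, Init, Ack, Crit, Idle}} = {Grant, Check, Retry, Send, Hold, Ack, Crit, Req, Idle}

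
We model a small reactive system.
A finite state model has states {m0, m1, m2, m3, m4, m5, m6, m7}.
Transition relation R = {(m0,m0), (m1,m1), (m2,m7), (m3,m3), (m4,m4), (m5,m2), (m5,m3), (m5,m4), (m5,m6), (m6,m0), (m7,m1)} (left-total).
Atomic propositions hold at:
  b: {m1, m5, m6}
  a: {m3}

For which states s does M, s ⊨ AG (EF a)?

{m3}

EF a: least fixpoint, start Z0 = {m3}, add states with some successor in Z. Z1 = {m3, m5}; fixed.
Sat(EF a) = {m3, m5}
AG (EF a): greatest fixpoint, start Z0 = {m3, m5}, keep only states in Sat with every successor in Z. Z1 = {m3}; fixed.
Sat(AG (EF a)) = {m3}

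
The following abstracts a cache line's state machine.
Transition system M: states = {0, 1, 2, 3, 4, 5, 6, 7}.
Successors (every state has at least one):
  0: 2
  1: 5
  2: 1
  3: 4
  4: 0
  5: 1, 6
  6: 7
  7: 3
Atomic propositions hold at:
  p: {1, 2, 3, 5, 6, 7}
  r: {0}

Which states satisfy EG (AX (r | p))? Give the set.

Sat(r | p) = {0, 1, 2, 3, 5, 6, 7}
Sat(AX (r | p)) = {s : every successor in {0, 1, 2, 3, 5, 6, 7}} = {0, 1, 2, 4, 5, 6, 7}
EG (AX (r | p)): greatest fixpoint, start Z0 = {0, 1, 2, 4, 5, 6, 7}, keep only states in Sat with some successor in Z. Z1 = {0, 1, 2, 4, 5, 6}; Z2 = {0, 1, 2, 4, 5}; fixed.
Sat(EG (AX (r | p))) = {0, 1, 2, 4, 5}

{0, 1, 2, 4, 5}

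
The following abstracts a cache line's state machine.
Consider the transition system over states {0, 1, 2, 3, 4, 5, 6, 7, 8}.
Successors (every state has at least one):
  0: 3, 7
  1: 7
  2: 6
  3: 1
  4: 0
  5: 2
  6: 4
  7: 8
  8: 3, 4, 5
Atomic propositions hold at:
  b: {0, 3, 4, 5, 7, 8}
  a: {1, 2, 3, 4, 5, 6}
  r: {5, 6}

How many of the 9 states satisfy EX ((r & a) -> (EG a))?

8

Sat(r & a) = {5, 6}
EG a: greatest fixpoint, start Z0 = {1, 2, 3, 4, 5, 6}, keep only states in Sat with some successor in Z. Z1 = {2, 3, 5, 6}; Z2 = {2, 5}; Z3 = {5}; Z4 = ∅; fixed.
Sat(EG a) = ∅
Sat((r & a) -> (EG a)) = {0, 1, 2, 3, 4, 7, 8}
Sat(EX ((r & a) -> (EG a))) = {s : some successor in {0, 1, 2, 3, 4, 7, 8}} = {0, 1, 3, 4, 5, 6, 7, 8}
|Sat(EX ((r & a) -> (EG a)))| = |{0, 1, 3, 4, 5, 6, 7, 8}| = 8.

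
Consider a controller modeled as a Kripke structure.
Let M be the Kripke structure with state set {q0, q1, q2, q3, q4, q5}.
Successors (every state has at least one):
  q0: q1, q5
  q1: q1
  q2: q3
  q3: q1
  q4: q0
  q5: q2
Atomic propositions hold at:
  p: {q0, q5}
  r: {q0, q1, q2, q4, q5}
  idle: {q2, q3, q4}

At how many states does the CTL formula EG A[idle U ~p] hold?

3

Sat(~p) = {q1, q2, q3, q4}
A[idle U ~p]: least fixpoint, start Z0 = Sat(~p) = {q1, q2, q3, q4}, add states in Sat(idle) with every successor in Z. Already a fixed point.
Sat(A[idle U ~p]) = {q1, q2, q3, q4}
EG A[idle U ~p]: greatest fixpoint, start Z0 = {q1, q2, q3, q4}, keep only states in Sat with some successor in Z. Z1 = {q1, q2, q3}; fixed.
Sat(EG A[idle U ~p]) = {q1, q2, q3}
|Sat(EG A[idle U ~p])| = |{q1, q2, q3}| = 3.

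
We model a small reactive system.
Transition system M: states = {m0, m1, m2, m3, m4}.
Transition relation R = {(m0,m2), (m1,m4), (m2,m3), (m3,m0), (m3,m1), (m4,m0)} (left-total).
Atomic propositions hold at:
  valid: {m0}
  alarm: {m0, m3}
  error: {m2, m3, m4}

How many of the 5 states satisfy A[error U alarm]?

A[error U alarm]: least fixpoint, start Z0 = Sat(alarm) = {m0, m3}, add states in Sat(error) with every successor in Z. Z1 = {m0, m2, m3, m4}; fixed.
Sat(A[error U alarm]) = {m0, m2, m3, m4}
|Sat(A[error U alarm])| = |{m0, m2, m3, m4}| = 4.

4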